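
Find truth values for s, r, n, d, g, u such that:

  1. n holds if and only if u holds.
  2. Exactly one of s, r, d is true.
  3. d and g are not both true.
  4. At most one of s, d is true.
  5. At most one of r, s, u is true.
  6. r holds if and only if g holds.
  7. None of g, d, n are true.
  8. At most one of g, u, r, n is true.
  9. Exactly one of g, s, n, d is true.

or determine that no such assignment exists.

s = True, r = False, n = False, d = False, g = False, u = False

  (1) n=F, u=F — same ✓
  (2) {s, r, d}: 1 true — exactly one ✓
  (3) d=F, g=F — not both ✓
  (4) {s, d}: 1 true — at most one ✓
  (5) {r, s, u}: 1 true — at most one ✓
  (6) r=F, g=F — same ✓
  (7) {g, d, n}: 0 true — none ✓
  (8) {g, u, r, n}: 0 true — at most one ✓
  (9) {g, s, n, d}: 1 true — exactly one ✓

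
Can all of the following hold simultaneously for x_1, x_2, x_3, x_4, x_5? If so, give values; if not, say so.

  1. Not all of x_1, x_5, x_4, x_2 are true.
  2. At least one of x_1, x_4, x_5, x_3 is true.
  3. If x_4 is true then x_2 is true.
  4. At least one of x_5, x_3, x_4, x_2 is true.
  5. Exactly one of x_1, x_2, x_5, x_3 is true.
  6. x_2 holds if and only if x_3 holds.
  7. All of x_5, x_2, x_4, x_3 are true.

UNSATISFIABLE

Case x_2 = True:
  (5) with x_2=T forces x_1 = False.
  (5) with x_2=T forces x_5 = False.
  Constraint (7) is violated (x_5=F) — contradiction.
Case x_2 = False:
  Constraint (7) is violated (x_2=F) — contradiction.
Both cases fail — unsatisfiable.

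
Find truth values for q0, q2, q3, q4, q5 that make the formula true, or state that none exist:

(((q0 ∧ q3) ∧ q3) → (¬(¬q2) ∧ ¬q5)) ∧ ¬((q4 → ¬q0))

q0: True, q2: True, q3: True, q4: True, q5: False

  ((q0 ∧ q3) ∧ q3) → (¬(¬q2) ∧ ¬q5) = True
    (q0 ∧ q3) ∧ q3 = True
      q0 ∧ q3 = True
    ¬(¬q2) ∧ ¬q5 = True
      ¬(¬q2) = True
        ¬q2 = False
      ¬q5 = True
  ¬((q4 → ¬q0)) = True
    q4 → ¬q0 = False
      ¬q0 = False
Both conjuncts True, so the formula holds.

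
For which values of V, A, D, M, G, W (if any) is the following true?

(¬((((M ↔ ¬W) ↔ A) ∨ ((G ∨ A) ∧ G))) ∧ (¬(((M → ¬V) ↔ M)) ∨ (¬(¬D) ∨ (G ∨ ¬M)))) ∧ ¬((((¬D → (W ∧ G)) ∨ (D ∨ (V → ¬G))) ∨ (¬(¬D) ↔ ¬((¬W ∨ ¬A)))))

Unsatisfiable — no assignment works.

The conjunct ¬((((¬D → (W ∧ G)) ∨ (D ∨ (V → ¬G))) ∨ (¬(¬D) ↔ ¬((¬W ∨ ¬A))))) is unsatisfiable on its own:
  D = True: this becomes ¬((True ∨ ¬((¬W ∨ ¬A)))) = False.
  D = False: simplifies to ¬((((W ∧ G) ∨ (V → ¬G)) ∨ (¬W ∨ ¬A))).
    W = True: simplifies to ¬(((G ∨ (V → ¬G)) ∨ ¬A)).
      G = True: this becomes ¬((True ∨ ¬A)) = False.
      G = False: this becomes ¬((True ∨ ¬A)) = False.
    W = False: this becomes ¬(((V → ¬G) ∨ True)) = False.
So the whole conjunction is unsatisfiable.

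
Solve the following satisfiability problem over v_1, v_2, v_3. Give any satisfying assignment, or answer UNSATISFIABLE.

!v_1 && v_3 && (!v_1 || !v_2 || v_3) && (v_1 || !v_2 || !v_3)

Unit clause (!v_1) forces v_1 = False.
Unit clause (v_3) forces v_3 = True.
In (v_1 || !v_2 || !v_3) only !v_2 is left, so v_2 = False.
Check each clause:
  (!v_1): !v_1 holds.
  (v_3): v_3 holds.
  (!v_1 || !v_2 || v_3): !v_1 holds.
  (v_1 || !v_2 || !v_3): !v_2 holds.
All clauses satisfied.

v_1: False; v_2: False; v_3: True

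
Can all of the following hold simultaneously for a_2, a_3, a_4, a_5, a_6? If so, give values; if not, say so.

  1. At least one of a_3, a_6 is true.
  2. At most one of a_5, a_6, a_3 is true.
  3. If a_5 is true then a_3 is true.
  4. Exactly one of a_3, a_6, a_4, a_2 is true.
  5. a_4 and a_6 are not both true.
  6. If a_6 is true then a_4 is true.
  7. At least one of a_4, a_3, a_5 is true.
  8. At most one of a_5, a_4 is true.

a_2=F, a_3=T, a_4=F, a_5=F, a_6=F

  (1) {a_3, a_6}: 1 true — at least one ✓
  (2) {a_5, a_6, a_3}: 1 true — at most one ✓
  (3) a_5=F ⇒ a_3: vacuous ✓
  (4) {a_3, a_6, a_4, a_2}: 1 true — exactly one ✓
  (5) a_4=F, a_6=F — not both ✓
  (6) a_6=F ⇒ a_4: vacuous ✓
  (7) {a_4, a_3, a_5}: 1 true — at least one ✓
  (8) {a_5, a_4}: 0 true — at most one ✓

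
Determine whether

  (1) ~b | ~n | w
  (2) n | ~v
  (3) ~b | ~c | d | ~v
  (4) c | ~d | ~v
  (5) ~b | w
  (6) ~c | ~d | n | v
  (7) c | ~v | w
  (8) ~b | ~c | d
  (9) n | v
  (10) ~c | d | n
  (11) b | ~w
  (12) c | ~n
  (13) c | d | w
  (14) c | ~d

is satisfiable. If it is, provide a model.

Set v = False.
  then (n | v) forces n = True.
  then (c | ~n) forces c = True.
Set w = True.
  then (b | ~w) forces b = True.
  then (~b | ~c | d) forces d = True.
All clauses satisfied.

v: False, w: True, b: True, d: True, n: True, c: True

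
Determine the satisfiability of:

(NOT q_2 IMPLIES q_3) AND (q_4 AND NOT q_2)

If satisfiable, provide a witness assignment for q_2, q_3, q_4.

q_2=F, q_3=T, q_4=T

  NOT q_2 IMPLIES q_3 = True
    NOT q_2 = True
  q_4 AND NOT q_2 = True
    NOT q_2 = True
Both conjuncts True, so the formula holds.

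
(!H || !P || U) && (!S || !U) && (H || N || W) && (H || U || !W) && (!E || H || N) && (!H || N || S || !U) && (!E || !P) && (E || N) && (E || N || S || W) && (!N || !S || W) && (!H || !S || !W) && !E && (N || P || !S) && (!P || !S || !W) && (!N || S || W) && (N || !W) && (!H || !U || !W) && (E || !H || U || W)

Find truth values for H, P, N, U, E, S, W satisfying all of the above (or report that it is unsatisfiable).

H=F, P=F, N=T, U=T, E=F, S=F, W=T

Unit clause (!E) forces E = False.
In (E || N) only N is left, so N = True.
Set H = False.
Set P = False.
Try U = False:
  (H || U || !W) forces W = False.
  (!N || !S || W) forces S = False.
  clause (!N || S || W) is falsified — backtrack.
So U = True.
  then (!S || !U) forces S = False.
  then (!N || S || W) forces W = True.
All clauses satisfied.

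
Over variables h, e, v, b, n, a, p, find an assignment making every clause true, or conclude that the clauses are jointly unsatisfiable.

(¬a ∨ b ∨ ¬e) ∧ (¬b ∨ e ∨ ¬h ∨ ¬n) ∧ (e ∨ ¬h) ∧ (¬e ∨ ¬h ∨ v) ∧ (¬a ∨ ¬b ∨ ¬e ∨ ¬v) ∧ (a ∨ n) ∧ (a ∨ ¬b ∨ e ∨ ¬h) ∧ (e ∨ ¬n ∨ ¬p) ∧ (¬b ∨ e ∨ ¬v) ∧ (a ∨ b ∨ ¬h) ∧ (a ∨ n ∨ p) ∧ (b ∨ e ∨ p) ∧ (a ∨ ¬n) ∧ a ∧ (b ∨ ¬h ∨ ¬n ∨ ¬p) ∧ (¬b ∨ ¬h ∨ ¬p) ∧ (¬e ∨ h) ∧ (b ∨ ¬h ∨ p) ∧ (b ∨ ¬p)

Unit clause (a) forces a = True.
Set h = False.
  then (¬e ∨ h) forces e = False.
Try v = True:
  (¬b ∨ e ∨ ¬v) forces b = False.
  (b ∨ e ∨ p) forces p = True.
  clause (b ∨ ¬p) is falsified — backtrack.
So v = False.
Set b = True.
Set n = True.
  then (e ∨ ¬n ∨ ¬p) forces p = False.
All clauses satisfied.

h: False; e: False; v: False; b: True; n: True; a: True; p: False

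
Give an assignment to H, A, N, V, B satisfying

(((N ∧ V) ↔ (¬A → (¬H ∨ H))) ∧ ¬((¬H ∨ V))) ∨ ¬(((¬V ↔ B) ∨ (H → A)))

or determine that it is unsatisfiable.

H=T; A=F; N=T; V=T; B=T

  (((N ∧ V) ↔ (¬A → (¬H ∨ H))) ∧ ¬((¬H ∨ V))) ∨ ¬(((¬V ↔ B) ∨ (H → A))) = True
    ((N ∧ V) ↔ (¬A → (¬H ∨ H))) ∧ ¬((¬H ∨ V)) = False
      (N ∧ V) ↔ (¬A → (¬H ∨ H)) = True
        N ∧ V = True
        ¬A → (¬H ∨ H) = True
          ¬A = True
          ¬H ∨ H = True
            ¬H = False
      ¬((¬H ∨ V)) = False
        ¬H ∨ V = True
          ¬H = False
    ¬(((¬V ↔ B) ∨ (H → A))) = True
      (¬V ↔ B) ∨ (H → A) = False
        ¬V ↔ B = False
          ¬V = False
        H → A = False
The formula evaluates to True.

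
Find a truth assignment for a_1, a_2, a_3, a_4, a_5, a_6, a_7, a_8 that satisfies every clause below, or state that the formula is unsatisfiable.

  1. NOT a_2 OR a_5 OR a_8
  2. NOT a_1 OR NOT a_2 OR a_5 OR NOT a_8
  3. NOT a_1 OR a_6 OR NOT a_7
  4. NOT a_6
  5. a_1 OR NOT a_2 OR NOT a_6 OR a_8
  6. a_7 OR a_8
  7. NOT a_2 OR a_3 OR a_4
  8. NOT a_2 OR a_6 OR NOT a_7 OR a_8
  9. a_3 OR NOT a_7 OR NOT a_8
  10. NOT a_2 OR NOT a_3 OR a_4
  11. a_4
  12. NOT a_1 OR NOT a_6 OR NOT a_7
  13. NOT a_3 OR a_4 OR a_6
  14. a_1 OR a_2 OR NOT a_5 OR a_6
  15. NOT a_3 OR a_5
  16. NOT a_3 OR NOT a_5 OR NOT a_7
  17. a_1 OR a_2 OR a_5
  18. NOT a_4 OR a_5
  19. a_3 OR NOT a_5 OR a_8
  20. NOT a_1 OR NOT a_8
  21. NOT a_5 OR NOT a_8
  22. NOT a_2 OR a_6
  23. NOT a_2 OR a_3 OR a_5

Case a_4 = True:
  (NOT a_6) forces a_6 = False.
  (NOT a_4 OR a_5) forces a_5 = True.
  (NOT a_5 OR NOT a_8) forces a_8 = False.
  (a_7 OR a_8) forces a_7 = True.
  (NOT a_1 OR a_6 OR NOT a_7) forces a_1 = False.
  (NOT a_2 OR a_6 OR NOT a_7 OR a_8) forces a_2 = False.
  Clause (a_1 OR a_2 OR NOT a_5 OR a_6) is falsified — contradiction.
Case a_4 = False:
  Clause (a_4) is falsified — contradiction.
Both cases fail, so the formula is unsatisfiable.

No satisfying assignment exists.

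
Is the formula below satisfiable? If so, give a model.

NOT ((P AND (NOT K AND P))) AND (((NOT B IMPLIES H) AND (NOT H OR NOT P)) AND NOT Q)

P: True, B: True, Q: False, H: False, K: True

  NOT ((P AND (NOT K AND P))) = True
    P AND (NOT K AND P) = False
      NOT K AND P = False
        NOT K = False
  ((NOT B IMPLIES H) AND (NOT H OR NOT P)) AND NOT Q = True
    (NOT B IMPLIES H) AND (NOT H OR NOT P) = True
      NOT B IMPLIES H = True
        NOT B = False
      NOT H OR NOT P = True
        NOT H = True
        NOT P = False
    NOT Q = True
Both conjuncts True, so the formula holds.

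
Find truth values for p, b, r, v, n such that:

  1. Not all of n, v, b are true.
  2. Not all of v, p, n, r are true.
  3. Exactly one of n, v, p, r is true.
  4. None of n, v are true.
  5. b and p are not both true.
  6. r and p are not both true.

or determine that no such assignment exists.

p = False, b = False, r = True, v = False, n = False

  (1) {n, v, b}: 0/3 true — not all ✓
  (2) {v, p, n, r}: 1/4 true — not all ✓
  (3) {n, v, p, r}: 1 true — exactly one ✓
  (4) {n, v}: 0 true — none ✓
  (5) b=F, p=F — not both ✓
  (6) r=T, p=F — not both ✓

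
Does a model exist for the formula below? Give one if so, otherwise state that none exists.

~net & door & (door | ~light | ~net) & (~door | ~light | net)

Unit clause (~net) forces net = False.
Unit clause (door) forces door = True.
In (~door | ~light | net) only ~light is left, so light = False.
Check each clause:
  (~net): ~net holds.
  (door): door holds.
  (door | ~light | ~net): door holds.
  (~door | ~light | net): ~light holds.
All clauses satisfied.

door=T, net=F, light=F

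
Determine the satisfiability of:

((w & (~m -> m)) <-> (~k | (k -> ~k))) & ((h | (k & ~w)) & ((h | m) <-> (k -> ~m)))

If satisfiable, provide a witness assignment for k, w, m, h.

k: True; w: False; m: False; h: True

  (w & (~m -> m)) <-> (~k | (k -> ~k)) = True
    w & (~m -> m) = False
      ~m -> m = False
        ~m = True
    ~k | (k -> ~k) = False
      ~k = False
      k -> ~k = False
        ~k = False
  (h | (k & ~w)) & ((h | m) <-> (k -> ~m)) = True
    h | (k & ~w) = True
      k & ~w = True
        ~w = True
    (h | m) <-> (k -> ~m) = True
      h | m = True
      k -> ~m = True
        ~m = True
Both conjuncts True, so the formula holds.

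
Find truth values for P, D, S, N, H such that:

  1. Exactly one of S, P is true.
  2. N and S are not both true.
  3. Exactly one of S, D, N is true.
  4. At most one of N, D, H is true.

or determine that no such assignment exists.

P=T, D=F, S=F, N=T, H=F

  (1) {S, P}: 1 true — exactly one ✓
  (2) N=T, S=F — not both ✓
  (3) {S, D, N}: 1 true — exactly one ✓
  (4) {N, D, H}: 1 true — at most one ✓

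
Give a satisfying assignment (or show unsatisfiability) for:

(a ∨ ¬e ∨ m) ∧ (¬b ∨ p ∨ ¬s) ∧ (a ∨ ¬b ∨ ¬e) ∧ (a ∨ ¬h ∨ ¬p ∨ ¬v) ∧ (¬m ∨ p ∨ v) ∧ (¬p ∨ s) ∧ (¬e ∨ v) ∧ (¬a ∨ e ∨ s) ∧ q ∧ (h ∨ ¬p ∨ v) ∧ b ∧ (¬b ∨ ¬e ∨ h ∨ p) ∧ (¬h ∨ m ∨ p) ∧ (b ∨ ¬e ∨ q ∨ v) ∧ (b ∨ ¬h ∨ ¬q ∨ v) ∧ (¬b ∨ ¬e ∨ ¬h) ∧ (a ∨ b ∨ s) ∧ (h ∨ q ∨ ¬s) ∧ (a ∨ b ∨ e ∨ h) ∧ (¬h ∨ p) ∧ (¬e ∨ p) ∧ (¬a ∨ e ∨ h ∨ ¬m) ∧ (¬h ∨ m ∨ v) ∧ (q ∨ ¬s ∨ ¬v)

Unit clause (q) forces q = True.
Unit clause (b) forces b = True.
Set p = True.
  then (¬p ∨ s) forces s = True.
Set v = False.
  then (¬e ∨ v) forces e = False.
  then (h ∨ ¬p ∨ v) forces h = True.
  then (¬h ∨ m ∨ v) forces m = True.
Set a = False.
All clauses satisfied.

p: True, v: False, h: True, s: True, b: True, a: False, m: True, e: False, q: True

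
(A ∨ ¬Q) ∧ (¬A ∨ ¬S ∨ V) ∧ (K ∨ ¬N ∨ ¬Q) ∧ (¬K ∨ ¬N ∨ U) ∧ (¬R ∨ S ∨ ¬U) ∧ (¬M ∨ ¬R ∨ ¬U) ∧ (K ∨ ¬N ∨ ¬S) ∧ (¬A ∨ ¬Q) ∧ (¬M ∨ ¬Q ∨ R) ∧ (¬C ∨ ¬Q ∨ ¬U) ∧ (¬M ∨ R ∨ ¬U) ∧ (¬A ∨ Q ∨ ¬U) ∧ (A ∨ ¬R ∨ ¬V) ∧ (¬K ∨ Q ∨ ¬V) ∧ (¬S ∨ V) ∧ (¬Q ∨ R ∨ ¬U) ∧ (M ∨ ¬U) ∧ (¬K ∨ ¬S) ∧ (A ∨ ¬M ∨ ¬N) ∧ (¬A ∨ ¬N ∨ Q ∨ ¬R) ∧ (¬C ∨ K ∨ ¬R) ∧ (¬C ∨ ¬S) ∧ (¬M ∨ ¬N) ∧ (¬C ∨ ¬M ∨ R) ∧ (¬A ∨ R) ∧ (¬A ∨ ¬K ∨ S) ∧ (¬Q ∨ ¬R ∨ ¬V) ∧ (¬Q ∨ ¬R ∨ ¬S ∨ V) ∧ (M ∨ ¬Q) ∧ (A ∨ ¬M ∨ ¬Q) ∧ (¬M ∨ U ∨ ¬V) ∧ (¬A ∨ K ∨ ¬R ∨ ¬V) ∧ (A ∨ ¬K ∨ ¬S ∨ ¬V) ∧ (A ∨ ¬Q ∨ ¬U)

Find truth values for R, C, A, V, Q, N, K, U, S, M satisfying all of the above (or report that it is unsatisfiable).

R = False, C = False, A = False, V = True, Q = False, N = False, K = False, U = False, S = True, M = False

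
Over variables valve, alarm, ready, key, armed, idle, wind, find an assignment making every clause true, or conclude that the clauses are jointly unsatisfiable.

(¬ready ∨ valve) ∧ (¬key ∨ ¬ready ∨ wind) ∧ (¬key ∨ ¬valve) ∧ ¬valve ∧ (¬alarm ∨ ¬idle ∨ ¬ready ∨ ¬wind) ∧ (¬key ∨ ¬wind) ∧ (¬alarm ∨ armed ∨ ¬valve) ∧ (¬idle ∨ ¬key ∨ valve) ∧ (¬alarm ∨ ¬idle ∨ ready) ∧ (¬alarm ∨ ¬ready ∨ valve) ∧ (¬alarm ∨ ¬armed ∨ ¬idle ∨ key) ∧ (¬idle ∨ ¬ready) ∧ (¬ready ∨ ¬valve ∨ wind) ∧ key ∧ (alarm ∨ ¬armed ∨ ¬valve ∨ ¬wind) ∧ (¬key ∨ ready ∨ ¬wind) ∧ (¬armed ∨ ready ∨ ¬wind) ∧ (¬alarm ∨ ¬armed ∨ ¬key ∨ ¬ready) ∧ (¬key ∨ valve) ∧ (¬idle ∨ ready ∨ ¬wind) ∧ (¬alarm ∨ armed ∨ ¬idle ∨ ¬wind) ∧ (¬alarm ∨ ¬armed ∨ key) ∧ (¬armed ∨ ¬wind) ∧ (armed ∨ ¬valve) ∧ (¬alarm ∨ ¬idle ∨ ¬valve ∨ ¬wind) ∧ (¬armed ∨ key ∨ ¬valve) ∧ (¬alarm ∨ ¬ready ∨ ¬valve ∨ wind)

Case key = True:
  (¬key ∨ ¬valve) forces valve = False.
  Clause (¬key ∨ valve) is falsified — contradiction.
Case key = False:
  Clause (key) is falsified — contradiction.
Both cases fail, so the formula is unsatisfiable.

Unsatisfiable — no assignment works.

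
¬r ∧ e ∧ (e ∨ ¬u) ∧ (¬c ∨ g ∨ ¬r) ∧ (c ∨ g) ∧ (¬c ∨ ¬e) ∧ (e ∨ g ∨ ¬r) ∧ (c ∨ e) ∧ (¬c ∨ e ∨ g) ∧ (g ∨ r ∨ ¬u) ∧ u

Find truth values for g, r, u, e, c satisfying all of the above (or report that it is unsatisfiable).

g = True; r = False; u = True; e = True; c = False

Unit clause (¬r) forces r = False.
Unit clause (e) forces e = True.
In (¬c ∨ ¬e) only ¬c is left, so c = False.
Unit clause (u) forces u = True.
In (c ∨ g) only g is left, so g = True.
All clauses satisfied.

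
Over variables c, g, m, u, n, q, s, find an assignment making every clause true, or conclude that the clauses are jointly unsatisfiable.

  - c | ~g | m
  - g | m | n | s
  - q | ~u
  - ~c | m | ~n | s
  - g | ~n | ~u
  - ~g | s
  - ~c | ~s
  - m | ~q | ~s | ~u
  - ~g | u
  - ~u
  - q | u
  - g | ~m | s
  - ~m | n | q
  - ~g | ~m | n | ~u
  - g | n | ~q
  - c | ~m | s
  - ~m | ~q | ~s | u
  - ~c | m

c = False, g = False, m = False, u = False, n = True, q = True, s = True

Unit clause (~u) forces u = False.
In (q | u) only q is left, so q = True.
In (~g | u) only ~g is left, so g = False.
In (g | n | ~q) only n is left, so n = True.
Try c = True:
  (~c | ~s) forces s = False.
  (~c | m | ~n | s) forces m = True.
  clause (g | ~m | s) is falsified — backtrack.
So c = False.
Try m = True:
  (g | ~m | s) forces s = True.
  clause (~m | ~q | ~s | u) is falsified — backtrack.
So m = False.
Set s = True.
All clauses satisfied.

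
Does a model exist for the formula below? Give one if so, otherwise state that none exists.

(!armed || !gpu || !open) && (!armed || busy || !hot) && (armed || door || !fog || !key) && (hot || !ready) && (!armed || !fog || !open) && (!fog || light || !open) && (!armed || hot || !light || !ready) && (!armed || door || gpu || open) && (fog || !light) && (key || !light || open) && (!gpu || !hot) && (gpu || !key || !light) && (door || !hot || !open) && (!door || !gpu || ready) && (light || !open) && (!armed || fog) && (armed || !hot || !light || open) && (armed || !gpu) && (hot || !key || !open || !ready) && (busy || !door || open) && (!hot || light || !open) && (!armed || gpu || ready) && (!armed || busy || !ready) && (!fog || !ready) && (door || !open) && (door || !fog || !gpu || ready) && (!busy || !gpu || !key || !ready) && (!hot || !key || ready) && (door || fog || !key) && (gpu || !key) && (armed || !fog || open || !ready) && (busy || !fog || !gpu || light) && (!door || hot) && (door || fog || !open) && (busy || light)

hot = True, busy = True, key = False, gpu = False, light = False, ready = True, fog = False, open = False, armed = False, door = False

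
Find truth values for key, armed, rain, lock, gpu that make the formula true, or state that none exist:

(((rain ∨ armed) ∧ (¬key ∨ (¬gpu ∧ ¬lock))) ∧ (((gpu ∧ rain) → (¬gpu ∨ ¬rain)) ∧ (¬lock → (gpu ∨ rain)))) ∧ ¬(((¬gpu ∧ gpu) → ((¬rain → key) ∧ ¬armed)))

The conjunct ¬(((¬gpu ∧ gpu) → ((¬rain → key) ∧ ¬armed))) is unsatisfiable on its own:
  gpu = True: this becomes ¬((False → ((¬rain → key) ∧ ¬armed))) = False.
  gpu = False: this becomes ¬((False → ((¬rain → key) ∧ ¬armed))) = False.
So the whole conjunction is unsatisfiable.

Unsatisfiable — no assignment works.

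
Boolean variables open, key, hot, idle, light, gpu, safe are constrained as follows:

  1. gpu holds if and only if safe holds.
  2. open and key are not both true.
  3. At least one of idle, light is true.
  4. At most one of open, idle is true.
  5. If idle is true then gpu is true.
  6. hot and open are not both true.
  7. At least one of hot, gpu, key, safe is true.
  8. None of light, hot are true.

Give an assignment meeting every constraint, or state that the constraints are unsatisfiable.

open=F, key=T, hot=F, idle=T, light=F, gpu=T, safe=T

  (1) gpu=T, safe=T — same ✓
  (2) open=F, key=T — not both ✓
  (3) {idle, light}: 1 true — at least one ✓
  (4) {open, idle}: 1 true — at most one ✓
  (5) idle=T ⇒ gpu: T ✓
  (6) hot=F, open=F — not both ✓
  (7) {hot, gpu, key, safe}: 3 true — at least one ✓
  (8) {light, hot}: 0 true — none ✓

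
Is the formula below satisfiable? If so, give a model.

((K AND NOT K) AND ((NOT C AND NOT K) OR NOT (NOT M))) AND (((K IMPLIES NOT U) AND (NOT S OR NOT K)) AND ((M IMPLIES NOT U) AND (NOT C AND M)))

Case K = True: the conjunct NOT K is False.
Case K = False: the conjunct K is False.
Both cases fail — unsatisfiable.

No satisfying assignment exists.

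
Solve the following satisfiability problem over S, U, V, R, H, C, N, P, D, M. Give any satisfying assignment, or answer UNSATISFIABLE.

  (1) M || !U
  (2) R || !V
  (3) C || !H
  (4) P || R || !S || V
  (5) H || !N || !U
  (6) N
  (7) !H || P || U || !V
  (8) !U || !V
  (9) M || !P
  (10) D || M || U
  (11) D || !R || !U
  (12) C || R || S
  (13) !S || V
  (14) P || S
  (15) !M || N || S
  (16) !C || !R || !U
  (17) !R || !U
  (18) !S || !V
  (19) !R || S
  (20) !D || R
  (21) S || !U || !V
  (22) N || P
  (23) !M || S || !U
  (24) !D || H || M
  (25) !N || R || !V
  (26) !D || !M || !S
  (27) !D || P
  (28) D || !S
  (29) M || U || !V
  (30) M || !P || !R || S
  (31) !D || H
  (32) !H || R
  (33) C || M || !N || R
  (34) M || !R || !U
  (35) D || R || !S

Unit clause (N) forces N = True.
Try S = True:
  (!S || V) forces V = True.
  clause (!S || !V) is falsified — backtrack.
So S = False.
  then (P || S) forces P = True.
  then (!R || S) forces R = False.
  then (!D || R) forces D = False.
  then (!N || R || !V) forces V = False.
  then (!H || R) forces H = False.
  then (H || !N || !U) forces U = False.
  then (M || !P) forces M = True.
  then (C || R || S) forces C = True.
All clauses satisfied.

S=F, U=F, V=F, R=F, H=F, C=T, N=T, P=T, D=F, M=T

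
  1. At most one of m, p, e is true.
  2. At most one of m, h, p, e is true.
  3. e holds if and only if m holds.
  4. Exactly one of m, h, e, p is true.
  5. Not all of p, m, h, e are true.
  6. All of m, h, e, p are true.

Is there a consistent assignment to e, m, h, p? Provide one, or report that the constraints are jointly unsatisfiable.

No satisfying assignment exists.

Case e = True:
  (1) with e=T forces m = False.
  Constraint (3) is violated (e=T, m=F) — contradiction.
Case e = False:
  Constraint (6) is violated (e=F) — contradiction.
Both cases fail — unsatisfiable.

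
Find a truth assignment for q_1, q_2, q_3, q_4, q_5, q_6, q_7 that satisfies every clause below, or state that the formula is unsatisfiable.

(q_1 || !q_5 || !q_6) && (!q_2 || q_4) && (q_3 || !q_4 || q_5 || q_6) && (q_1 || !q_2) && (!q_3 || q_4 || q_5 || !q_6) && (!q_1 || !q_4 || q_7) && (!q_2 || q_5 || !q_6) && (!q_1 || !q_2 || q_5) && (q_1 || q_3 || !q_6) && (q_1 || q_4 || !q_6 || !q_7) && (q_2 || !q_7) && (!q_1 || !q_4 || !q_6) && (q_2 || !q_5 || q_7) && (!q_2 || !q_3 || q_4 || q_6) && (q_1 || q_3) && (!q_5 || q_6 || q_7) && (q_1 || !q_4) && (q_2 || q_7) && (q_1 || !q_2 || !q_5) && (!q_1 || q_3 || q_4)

q_1=T; q_2=T; q_3=F; q_4=T; q_5=T; q_6=F; q_7=T

Try q_1 = False:
  (q_1 || !q_2) forces q_2 = False.
  (q_2 || !q_7) forces q_7 = False.
  clause (q_2 || q_7) is falsified — backtrack.
So q_1 = True.
Set q_2 = True.
  then (!q_2 || q_4) forces q_4 = True.
  then (!q_1 || !q_4 || q_7) forces q_7 = True.
  then (!q_1 || !q_2 || q_5) forces q_5 = True.
  then (!q_1 || !q_4 || !q_6) forces q_6 = False.
Set q_3 = False.
All clauses satisfied.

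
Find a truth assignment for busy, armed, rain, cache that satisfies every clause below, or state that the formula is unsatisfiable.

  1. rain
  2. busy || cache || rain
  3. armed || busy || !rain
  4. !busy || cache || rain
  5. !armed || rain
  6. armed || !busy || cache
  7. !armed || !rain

busy = True, armed = False, rain = True, cache = True

Unit clause (rain) forces rain = True.
In (!armed || !rain) only !armed is left, so armed = False.
In (armed || busy || !rain) only busy is left, so busy = True.
In (armed || !busy || cache) only cache is left, so cache = True.
Check each clause:
  (rain): rain holds.
  (busy || cache || rain): busy holds.
  (armed || busy || !rain): busy holds.
  (!busy || cache || rain): cache holds.
  (!armed || rain): !armed holds.
  (armed || !busy || cache): cache holds.
  (!armed || !rain): !armed holds.
All clauses satisfied.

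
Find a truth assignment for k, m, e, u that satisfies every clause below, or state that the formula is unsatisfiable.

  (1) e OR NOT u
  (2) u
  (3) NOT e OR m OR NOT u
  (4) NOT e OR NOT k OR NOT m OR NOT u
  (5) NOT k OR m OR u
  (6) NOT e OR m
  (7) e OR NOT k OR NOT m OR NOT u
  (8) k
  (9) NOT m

Case m = True:
  Clause (NOT m) is falsified — contradiction.
Case m = False:
  (u) forces u = True.
  (e OR NOT u) forces e = True.
  Clause (NOT e OR m OR NOT u) is falsified — contradiction.
Both cases fail, so the formula is unsatisfiable.

UNSATISFIABLE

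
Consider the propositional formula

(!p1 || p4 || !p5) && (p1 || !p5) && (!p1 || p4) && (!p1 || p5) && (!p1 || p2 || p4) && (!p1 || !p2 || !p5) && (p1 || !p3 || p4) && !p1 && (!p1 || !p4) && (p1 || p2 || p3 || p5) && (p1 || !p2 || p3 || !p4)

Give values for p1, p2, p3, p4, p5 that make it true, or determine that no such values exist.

p1=F, p2=F, p3=T, p4=T, p5=F

Unit clause (!p1) forces p1 = False.
In (p1 || !p5) only !p5 is left, so p5 = False.
Set p2 = False.
  then (p1 || p2 || p3 || p5) forces p3 = True.
  then (p1 || !p3 || p4) forces p4 = True.
All clauses satisfied.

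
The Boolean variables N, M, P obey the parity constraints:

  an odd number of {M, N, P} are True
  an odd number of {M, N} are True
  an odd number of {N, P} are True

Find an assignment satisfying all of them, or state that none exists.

N = True, M = False, P = False

{M, N, P}: 1 true → odd ✓
{M, N}: 1 true → odd ✓
{N, P}: 1 true → odd ✓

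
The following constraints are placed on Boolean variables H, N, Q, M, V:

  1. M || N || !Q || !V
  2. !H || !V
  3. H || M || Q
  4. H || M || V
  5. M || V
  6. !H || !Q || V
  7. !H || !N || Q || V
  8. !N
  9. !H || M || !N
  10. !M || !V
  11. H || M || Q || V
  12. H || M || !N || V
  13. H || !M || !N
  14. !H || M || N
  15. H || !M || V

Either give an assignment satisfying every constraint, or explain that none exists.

Unit clause (!N) forces N = False.
Set H = True.
  then (!H || !V) forces V = False.
  then (M || V) forces M = True.
  then (!H || !Q || V) forces Q = False.
All clauses satisfied.

H = True, N = False, Q = False, M = True, V = False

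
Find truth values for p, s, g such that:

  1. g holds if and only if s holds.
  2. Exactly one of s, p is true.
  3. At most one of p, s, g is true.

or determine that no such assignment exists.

p: True, s: False, g: False

  (1) g=F, s=F — same ✓
  (2) {s, p}: 1 true — exactly one ✓
  (3) {p, s, g}: 1 true — at most one ✓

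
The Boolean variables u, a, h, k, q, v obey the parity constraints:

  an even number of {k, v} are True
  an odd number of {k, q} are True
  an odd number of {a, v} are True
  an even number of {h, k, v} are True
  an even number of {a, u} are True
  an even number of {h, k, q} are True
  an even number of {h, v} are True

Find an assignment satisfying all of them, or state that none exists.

UNSATISFIABLE

Adding constraints 1, 2, 4, 6 mod 2: every variable appears an even number of times on the left, so the left side is 0.
But the right sides sum to 1 (mod 2). 0 ≠ 1 — the system is inconsistent.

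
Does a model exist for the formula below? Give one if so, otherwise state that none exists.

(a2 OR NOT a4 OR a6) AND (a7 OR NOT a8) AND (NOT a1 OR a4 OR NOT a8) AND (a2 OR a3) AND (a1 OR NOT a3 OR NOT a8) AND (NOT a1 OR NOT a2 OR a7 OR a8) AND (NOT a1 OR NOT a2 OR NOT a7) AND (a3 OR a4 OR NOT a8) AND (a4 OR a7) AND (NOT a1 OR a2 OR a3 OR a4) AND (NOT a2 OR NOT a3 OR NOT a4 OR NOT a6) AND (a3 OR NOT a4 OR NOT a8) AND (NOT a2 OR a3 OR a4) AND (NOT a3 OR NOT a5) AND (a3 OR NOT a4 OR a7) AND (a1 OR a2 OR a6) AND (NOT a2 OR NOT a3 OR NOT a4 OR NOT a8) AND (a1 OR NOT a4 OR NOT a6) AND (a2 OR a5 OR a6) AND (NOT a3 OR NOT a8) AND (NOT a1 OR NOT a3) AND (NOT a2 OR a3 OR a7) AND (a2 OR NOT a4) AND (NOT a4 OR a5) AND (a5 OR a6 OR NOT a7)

a1=F, a2=T, a3=F, a4=T, a5=T, a6=F, a7=T, a8=F

Try a1 = True:
  (NOT a1 OR NOT a3) forces a3 = False.
  (a2 OR a3) forces a2 = True.
  (NOT a1 OR NOT a2 OR NOT a7) forces a7 = False.
  clause (NOT a2 OR a3 OR a7) is falsified — backtrack.
So a1 = False.
Set a2 = True.
Set a3 = False.
  then (NOT a2 OR a3 OR a4) forces a4 = True.
  then (a3 OR NOT a4 OR a7) forces a7 = True.
  then (a1 OR NOT a4 OR NOT a6) forces a6 = False.
  then (NOT a4 OR a5) forces a5 = True.
  then (a3 OR NOT a4 OR NOT a8) forces a8 = False.
All clauses satisfied.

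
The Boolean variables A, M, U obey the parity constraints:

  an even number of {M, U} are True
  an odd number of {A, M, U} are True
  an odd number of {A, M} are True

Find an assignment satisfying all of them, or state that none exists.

A=T, M=F, U=F

{M, U}: 0 true → even ✓
{A, M, U}: 1 true → odd ✓
{A, M}: 1 true → odd ✓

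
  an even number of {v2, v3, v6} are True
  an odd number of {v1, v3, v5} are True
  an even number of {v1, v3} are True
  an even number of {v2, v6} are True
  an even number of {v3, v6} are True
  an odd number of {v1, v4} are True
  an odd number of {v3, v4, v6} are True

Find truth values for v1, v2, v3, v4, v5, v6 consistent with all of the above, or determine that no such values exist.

v1=F; v2=F; v3=F; v4=T; v5=T; v6=F

{v2, v3, v6}: 0 true → even ✓
{v1, v3, v5}: 1 true → odd ✓
{v1, v3}: 0 true → even ✓
{v2, v6}: 0 true → even ✓
{v3, v6}: 0 true → even ✓
{v1, v4}: 1 true → odd ✓
{v3, v4, v6}: 1 true → odd ✓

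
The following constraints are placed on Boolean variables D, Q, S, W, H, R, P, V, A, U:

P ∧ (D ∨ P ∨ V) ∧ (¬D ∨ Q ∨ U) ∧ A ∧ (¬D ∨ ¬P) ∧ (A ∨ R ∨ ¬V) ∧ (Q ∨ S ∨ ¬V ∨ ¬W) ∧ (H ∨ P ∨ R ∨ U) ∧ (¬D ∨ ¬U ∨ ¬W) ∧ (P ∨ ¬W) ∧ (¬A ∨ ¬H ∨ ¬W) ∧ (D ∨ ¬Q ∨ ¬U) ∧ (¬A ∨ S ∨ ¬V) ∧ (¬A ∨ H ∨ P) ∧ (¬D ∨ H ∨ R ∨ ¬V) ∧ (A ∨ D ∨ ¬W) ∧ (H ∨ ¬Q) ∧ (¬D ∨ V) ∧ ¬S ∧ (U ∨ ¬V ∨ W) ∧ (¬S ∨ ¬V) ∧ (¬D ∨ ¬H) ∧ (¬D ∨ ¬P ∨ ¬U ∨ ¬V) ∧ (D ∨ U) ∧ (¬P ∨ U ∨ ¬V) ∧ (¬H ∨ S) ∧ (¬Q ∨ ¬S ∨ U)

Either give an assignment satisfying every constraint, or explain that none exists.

D: False; Q: False; S: False; W: True; H: False; R: True; P: True; V: False; A: True; U: True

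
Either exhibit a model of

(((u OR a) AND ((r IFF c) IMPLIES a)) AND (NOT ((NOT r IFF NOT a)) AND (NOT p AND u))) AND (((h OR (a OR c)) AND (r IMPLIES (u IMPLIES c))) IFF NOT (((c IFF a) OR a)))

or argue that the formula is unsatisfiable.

u: True; a: False; c: False; p: False; h: True; r: True

  ((u OR a) AND ((r IFF c) IMPLIES a)) AND (NOT ((NOT r IFF NOT a)) AND (NOT p AND u)) = True
    (u OR a) AND ((r IFF c) IMPLIES a) = True
      u OR a = True
      (r IFF c) IMPLIES a = True
        r IFF c = False
    NOT ((NOT r IFF NOT a)) AND (NOT p AND u) = True
      NOT ((NOT r IFF NOT a)) = True
        NOT r IFF NOT a = False
          NOT r = False
          NOT a = True
      NOT p AND u = True
        NOT p = True
  ((h OR (a OR c)) AND (r IMPLIES (u IMPLIES c))) IFF NOT (((c IFF a) OR a)) = True
    (h OR (a OR c)) AND (r IMPLIES (u IMPLIES c)) = False
      h OR (a OR c) = True
        a OR c = False
      r IMPLIES (u IMPLIES c) = False
        u IMPLIES c = False
    NOT (((c IFF a) OR a)) = False
      (c IFF a) OR a = True
        c IFF a = True
Both conjuncts True, so the formula holds.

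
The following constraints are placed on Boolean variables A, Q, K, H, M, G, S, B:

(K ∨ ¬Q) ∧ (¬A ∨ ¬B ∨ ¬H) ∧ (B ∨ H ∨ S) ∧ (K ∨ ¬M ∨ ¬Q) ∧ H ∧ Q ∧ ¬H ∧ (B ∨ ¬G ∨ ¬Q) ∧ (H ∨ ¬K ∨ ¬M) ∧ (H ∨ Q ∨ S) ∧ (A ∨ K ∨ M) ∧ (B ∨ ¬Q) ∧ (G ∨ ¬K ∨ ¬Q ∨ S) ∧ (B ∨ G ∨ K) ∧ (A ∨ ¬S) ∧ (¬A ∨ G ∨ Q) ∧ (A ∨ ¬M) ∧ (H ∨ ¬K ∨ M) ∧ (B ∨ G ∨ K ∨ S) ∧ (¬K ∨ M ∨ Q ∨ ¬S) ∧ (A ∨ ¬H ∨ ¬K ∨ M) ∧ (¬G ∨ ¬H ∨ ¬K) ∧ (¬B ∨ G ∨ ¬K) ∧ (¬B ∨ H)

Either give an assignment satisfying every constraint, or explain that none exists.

Case H = True:
  Clause (¬H) is falsified — contradiction.
Case H = False:
  Clause (H) is falsified — contradiction.
Both cases fail, so the formula is unsatisfiable.

No satisfying assignment exists.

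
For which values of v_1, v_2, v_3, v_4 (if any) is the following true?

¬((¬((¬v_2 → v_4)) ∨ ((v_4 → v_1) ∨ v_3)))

v_1 = False; v_2 = True; v_3 = False; v_4 = True

  ¬((¬((¬v_2 → v_4)) ∨ ((v_4 → v_1) ∨ v_3))) = True
    ¬((¬v_2 → v_4)) ∨ ((v_4 → v_1) ∨ v_3) = False
      ¬((¬v_2 → v_4)) = False
        ¬v_2 → v_4 = True
          ¬v_2 = False
      (v_4 → v_1) ∨ v_3 = False
        v_4 → v_1 = False
The formula evaluates to True.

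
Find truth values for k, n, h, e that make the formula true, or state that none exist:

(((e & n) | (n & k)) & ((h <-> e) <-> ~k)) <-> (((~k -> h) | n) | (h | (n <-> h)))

k=T; n=T; h=F; e=T

  (((e & n) | (n & k)) & ((h <-> e) <-> ~k)) <-> (((~k -> h) | n) | (h | (n <-> h))) = True
    ((e & n) | (n & k)) & ((h <-> e) <-> ~k) = True
      (e & n) | (n & k) = True
        e & n = True
        n & k = True
      (h <-> e) <-> ~k = True
        h <-> e = False
        ~k = False
    ((~k -> h) | n) | (h | (n <-> h)) = True
      (~k -> h) | n = True
        ~k -> h = True
          ~k = False
      h | (n <-> h) = False
        n <-> h = False
The formula evaluates to True.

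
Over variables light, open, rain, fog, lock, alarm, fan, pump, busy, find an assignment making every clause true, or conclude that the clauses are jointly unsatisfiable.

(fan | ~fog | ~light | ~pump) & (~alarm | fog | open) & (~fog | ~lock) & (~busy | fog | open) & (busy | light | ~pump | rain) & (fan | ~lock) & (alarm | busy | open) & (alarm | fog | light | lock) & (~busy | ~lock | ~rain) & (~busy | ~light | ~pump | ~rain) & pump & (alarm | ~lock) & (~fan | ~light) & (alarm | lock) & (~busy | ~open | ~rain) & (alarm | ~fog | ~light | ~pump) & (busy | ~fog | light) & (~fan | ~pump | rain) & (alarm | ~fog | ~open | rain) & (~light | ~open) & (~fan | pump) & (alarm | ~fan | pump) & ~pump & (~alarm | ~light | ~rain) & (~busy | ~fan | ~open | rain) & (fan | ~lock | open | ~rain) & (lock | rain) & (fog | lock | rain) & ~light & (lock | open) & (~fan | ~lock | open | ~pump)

The formula is unsatisfiable.

Case pump = True:
  Clause (~pump) is falsified — contradiction.
Case pump = False:
  Clause (pump) is falsified — contradiction.
Both cases fail, so the formula is unsatisfiable.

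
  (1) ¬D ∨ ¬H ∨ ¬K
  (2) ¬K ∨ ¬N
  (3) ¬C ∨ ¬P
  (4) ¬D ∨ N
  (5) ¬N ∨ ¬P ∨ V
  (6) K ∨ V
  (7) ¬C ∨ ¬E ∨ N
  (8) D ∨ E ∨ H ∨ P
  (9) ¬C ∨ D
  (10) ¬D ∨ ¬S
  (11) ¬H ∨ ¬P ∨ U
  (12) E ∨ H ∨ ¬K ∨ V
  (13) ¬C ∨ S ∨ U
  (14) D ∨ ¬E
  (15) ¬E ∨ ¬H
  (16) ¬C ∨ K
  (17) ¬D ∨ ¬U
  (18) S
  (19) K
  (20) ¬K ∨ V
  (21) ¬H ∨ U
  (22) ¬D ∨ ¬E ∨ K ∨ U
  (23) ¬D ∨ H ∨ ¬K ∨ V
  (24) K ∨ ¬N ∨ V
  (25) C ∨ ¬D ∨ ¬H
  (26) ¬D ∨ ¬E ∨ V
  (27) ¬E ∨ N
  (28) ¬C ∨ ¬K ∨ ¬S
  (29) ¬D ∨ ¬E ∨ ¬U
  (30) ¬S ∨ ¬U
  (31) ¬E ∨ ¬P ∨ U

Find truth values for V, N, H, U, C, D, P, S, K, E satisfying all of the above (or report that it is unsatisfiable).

Unit clause (S) forces S = True.
Unit clause (K) forces K = True.
In (¬K ∨ V) only V is left, so V = True.
In (¬C ∨ ¬K ∨ ¬S) only ¬C is left, so C = False.
In (¬S ∨ ¬U) only ¬U is left, so U = False.
In (¬K ∨ ¬N) only ¬N is left, so N = False.
In (¬D ∨ N) only ¬D is left, so D = False.
In (D ∨ ¬E) only ¬E is left, so E = False.
In (¬H ∨ U) only ¬H is left, so H = False.
In (D ∨ E ∨ H ∨ P) only P is left, so P = True.
All clauses satisfied.

V: True; N: False; H: False; U: False; C: False; D: False; P: True; S: True; K: True; E: False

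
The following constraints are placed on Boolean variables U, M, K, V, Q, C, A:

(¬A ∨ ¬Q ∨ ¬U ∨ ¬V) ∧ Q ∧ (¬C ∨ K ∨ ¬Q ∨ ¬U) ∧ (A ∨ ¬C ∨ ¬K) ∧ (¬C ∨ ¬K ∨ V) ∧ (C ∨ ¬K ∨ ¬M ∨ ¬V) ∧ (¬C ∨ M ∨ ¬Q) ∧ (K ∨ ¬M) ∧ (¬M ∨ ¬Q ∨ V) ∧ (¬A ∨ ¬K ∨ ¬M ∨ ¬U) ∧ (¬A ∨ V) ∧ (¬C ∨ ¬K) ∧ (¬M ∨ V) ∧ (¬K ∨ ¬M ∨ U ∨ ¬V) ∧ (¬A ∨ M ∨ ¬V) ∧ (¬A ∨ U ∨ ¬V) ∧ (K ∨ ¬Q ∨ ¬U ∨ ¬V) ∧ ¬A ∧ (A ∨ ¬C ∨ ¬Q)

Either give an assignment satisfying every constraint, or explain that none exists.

U = False, M = False, K = False, V = False, Q = True, C = False, A = False

Unit clause (Q) forces Q = True.
Unit clause (¬A) forces A = False.
In (A ∨ ¬C ∨ ¬Q) only ¬C is left, so C = False.
Set U = False.
Set M = False.
Set K = False.
Set V = False.
All clauses satisfied.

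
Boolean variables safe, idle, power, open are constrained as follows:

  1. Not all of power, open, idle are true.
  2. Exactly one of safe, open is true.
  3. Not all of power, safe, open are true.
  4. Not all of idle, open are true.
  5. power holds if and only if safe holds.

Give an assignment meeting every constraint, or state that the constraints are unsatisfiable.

safe: False, idle: False, power: False, open: True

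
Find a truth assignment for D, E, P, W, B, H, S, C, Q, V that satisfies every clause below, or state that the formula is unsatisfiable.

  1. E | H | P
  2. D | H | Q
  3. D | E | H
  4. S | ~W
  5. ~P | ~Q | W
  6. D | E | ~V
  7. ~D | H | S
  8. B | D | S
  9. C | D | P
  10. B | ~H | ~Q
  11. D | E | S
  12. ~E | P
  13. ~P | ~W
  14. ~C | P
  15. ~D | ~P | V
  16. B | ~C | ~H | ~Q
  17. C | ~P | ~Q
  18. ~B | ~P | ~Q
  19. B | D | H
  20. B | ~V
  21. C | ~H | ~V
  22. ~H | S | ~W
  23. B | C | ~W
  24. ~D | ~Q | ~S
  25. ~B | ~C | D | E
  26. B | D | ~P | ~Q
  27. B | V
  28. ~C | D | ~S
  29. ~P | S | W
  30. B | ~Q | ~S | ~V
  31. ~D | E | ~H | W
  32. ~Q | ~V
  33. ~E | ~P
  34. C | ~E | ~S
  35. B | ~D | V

Set D = False.
Try E = True:
  (~E | P) forces P = True.
  clause (~E | ~P) is falsified — backtrack.
So E = False.
  then (D | E | H) forces H = True.
  then (D | E | ~V) forces V = False.
  then (D | E | S) forces S = True.
  then (B | V) forces B = True.
  then (~C | D | ~S) forces C = False.
  then (C | D | P) forces P = True.
  then (~P | ~W) forces W = False.
  then (C | ~P | ~Q) forces Q = False.
All clauses satisfied.

D = False, E = False, P = True, W = False, B = True, H = True, S = True, C = False, Q = False, V = False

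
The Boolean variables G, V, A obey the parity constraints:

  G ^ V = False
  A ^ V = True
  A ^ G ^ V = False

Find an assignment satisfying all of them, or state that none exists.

G=T; V=T; A=F

G ^ V = T ^ T = False ✓
A ^ V = F ^ T = True ✓
A ^ G ^ V = F ^ T ^ T = False ✓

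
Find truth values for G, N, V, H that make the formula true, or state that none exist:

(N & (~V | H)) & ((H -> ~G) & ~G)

G = False, N = True, V = True, H = True

  N & (~V | H) = True
    ~V | H = True
      ~V = False
  (H -> ~G) & ~G = True
    H -> ~G = True
      ~G = True
    ~G = True
Both conjuncts True, so the formula holds.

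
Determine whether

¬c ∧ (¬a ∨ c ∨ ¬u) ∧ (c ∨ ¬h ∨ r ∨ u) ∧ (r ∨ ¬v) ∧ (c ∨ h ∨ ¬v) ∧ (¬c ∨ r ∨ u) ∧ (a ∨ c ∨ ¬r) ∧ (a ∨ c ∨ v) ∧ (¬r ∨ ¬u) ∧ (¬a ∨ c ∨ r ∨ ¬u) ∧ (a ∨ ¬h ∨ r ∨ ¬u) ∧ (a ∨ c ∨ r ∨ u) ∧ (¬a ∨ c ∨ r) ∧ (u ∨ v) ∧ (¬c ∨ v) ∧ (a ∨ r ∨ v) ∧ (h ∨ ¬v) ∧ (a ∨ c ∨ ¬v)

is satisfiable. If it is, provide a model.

h: True; c: False; u: False; v: True; r: True; a: True

Unit clause (¬c) forces c = False.
Try h = False:
  (c ∨ h ∨ ¬v) forces v = False.
  (a ∨ c ∨ v) forces a = True.
  (¬a ∨ c ∨ ¬u) forces u = False.
  clause (u ∨ v) is falsified — backtrack.
So h = True.
Set u = False.
  then (c ∨ ¬h ∨ r ∨ u) forces r = True.
  then (a ∨ c ∨ ¬r) forces a = True.
  then (u ∨ v) forces v = True.
All clauses satisfied.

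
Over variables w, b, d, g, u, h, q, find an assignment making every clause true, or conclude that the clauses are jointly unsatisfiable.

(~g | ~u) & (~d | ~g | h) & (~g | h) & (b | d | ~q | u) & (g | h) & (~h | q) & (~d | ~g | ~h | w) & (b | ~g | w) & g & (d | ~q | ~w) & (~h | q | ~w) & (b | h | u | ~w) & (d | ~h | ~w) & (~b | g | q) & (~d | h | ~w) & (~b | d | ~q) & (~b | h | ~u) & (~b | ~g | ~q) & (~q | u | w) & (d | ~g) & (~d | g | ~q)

Unit clause (g) forces g = True.
In (d | ~g) only d is left, so d = True.
In (~g | ~u) only ~u is left, so u = False.
In (~d | ~g | h) only h is left, so h = True.
In (~h | q) only q is left, so q = True.
In (~d | ~g | ~h | w) only w is left, so w = True.
In (~b | ~g | ~q) only ~b is left, so b = False.
All clauses satisfied.

w = True, b = False, d = True, g = True, u = False, h = True, q = True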